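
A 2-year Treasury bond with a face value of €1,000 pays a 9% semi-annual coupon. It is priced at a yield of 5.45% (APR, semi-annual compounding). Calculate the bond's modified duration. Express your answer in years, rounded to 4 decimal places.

Periodic yield y = 0.02725. First find Macaulay duration:
  t   CF        PV=CF/(1+0.02725)^t    t·PV
  1        45.00        43.8063        43.8063
  2        45.00        42.6442        85.2884
  3        45.00        41.5130       124.5390
  4     1,045.00       938.4512     3,753.8048
  Σ                  1,066.4147     4,007.4385
P = 1,066.4147; Macaulay duration = 4,007.4385 / 1,066.4147 = 3.75786 half-year periods = 1.87893 years.
Modified duration = D_Mac / (1 + y) = 1.87893 / 1.02725 = 1.82909 years.

1.8291 years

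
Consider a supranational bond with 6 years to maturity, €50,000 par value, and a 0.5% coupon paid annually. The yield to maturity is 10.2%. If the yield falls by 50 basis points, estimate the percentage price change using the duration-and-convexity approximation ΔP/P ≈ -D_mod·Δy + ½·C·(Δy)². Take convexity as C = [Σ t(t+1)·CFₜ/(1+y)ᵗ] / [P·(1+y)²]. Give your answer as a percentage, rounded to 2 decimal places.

With y = 0.102:
  t   CF        PV=CF/(1+0.102)^t    t·PV        t(t+1)·PV
  1       250.00       226.8603       226.8603         453.7205
  2       250.00       205.8623       411.7246       1,235.1738
  3       250.00       186.8079       560.4237       2,241.6947
  4       250.00       169.5171       678.0686       3,390.3429
  5       250.00       153.8268       769.1341       4,614.8043
  6    50,250.00    28,057.3403   168,344.0416   1,178,408.2909
  Σ                 29,000.2147   170,990.2527   1,190,344.0272
P = 29,000.2147; D_Mac = 5.89617 yrs; D_mod = 5.35043 yrs; C = 33.79933.
Duration effect: -5.35043 × (-0.005) = +0.026752
Convexity effect: 0.5 × 33.79933 × (-0.005)² = +0.0004225
ΔP/P ≈ +0.026752 + 0.0004225 = +0.027175 = +2.7175%.

+2.72%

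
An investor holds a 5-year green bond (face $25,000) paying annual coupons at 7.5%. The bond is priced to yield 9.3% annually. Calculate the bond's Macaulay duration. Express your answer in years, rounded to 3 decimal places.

4.323 years

Periodic yield y = 0.093. Discount each cash flow and weight by its year:
  t   CF        PV=CF/(1+0.093)^t    t·PV
  1     1,875.00     1,715.4620     1,715.4620
  2     1,875.00     1,569.4987     3,138.9973
  3     1,875.00     1,435.9549     4,307.8646
  4     1,875.00     1,313.7739     5,255.0955
  5    26,875.00    17,228.5078    86,142.5389
  Σ                 23,263.1972   100,559.9583
Price P = Σ PV = 23,263.1972.
Macaulay duration = Σ(t·PV) / P = 100,559.9583 / 23,263.1972 = 4.32271 years.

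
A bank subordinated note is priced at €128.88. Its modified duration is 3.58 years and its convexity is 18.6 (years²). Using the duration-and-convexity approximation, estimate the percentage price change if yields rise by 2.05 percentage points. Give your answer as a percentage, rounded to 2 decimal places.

Duration effect: -D_mod·Δy = -3.58 × (+0.0205) = -0.073390
Convexity effect: ½·C·(Δy)² = 0.5 × 18.6 × (0.0205)² = +0.003908325
ΔP/P ≈ -0.073390 + 0.003908325 = -0.069481675
= -6.9481675%.

-6.95%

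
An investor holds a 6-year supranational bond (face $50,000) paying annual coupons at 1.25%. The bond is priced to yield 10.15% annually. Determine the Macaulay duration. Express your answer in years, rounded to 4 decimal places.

Periodic yield y = 0.1015. Discount each cash flow and weight by its year:
  t   CF        PV=CF/(1+0.1015)^t    t·PV
  1       625.00       567.4081       567.4081
  2       625.00       515.1231     1,030.2462
  3       625.00       467.6560     1,402.9680
  4       625.00       424.5629     1,698.2515
  5       625.00       385.4406     1,927.2032
  6    50,625.00    28,343.7969   170,062.7814
  Σ                 30,703.9876   176,688.8583
Price P = Σ PV = 30,703.9876.
Macaulay duration = Σ(t·PV) / P = 176,688.8583 / 30,703.9876 = 5.75459 years.

5.7546 years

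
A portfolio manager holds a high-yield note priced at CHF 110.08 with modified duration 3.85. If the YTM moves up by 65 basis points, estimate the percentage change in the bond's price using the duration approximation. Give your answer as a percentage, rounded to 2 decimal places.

Duration approximation: ΔP/P ≈ -D_mod · Δy = -3.85 × (+0.0065) = -0.025025.
As a percentage: -2.5025%.

-2.50%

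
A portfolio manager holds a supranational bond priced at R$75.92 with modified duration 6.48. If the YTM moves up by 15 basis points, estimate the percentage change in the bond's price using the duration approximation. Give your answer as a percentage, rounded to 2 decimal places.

-0.97%

Duration approximation: ΔP/P ≈ -D_mod · Δy = -6.48 × (+0.0015) = -0.009720.
As a percentage: -0.9720%.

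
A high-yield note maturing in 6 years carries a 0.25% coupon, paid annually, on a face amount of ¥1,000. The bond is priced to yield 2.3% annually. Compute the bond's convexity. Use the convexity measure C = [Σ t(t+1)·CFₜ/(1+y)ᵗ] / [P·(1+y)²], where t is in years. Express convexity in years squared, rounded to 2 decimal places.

39.78

With y = 0.023:
  t   CF        PV=CF/(1+0.023)^t    t·PV        t(t+1)·PV
  1         2.50         2.4438         2.4438           4.8876
  2         2.50         2.3888         4.7777          14.3331
  3         2.50         2.3351         7.0054          28.0217
  4         2.50         2.2826         9.1306          45.6528
  5         2.50         2.2313        11.1566          66.9396
  6     1,002.50       874.6425     5,247.8550      36,734.9852
  Σ                    886.3242     5,282.3691      36,894.8200
P = 886.3242.
Convexity = Σ t(t+1)·PV / [P·(1+y)²] = 36,894.8200 / (886.3242 × 1.046529) = 39.77604.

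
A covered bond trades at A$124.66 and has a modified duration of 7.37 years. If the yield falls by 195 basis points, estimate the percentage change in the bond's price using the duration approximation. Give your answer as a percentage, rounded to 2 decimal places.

Duration approximation: ΔP/P ≈ -D_mod · Δy = -7.37 × (-0.0195) = +0.143715.
As a percentage: +14.3715%.

+14.37%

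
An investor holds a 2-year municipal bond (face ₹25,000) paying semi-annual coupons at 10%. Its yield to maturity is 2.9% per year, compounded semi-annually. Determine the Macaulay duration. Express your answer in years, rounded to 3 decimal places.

Periodic yield y = 0.0145. Discount each cash flow and weight by its period:
  t   CF        PV=CF/(1+0.0145)^t    t·PV
  1     1,250.00     1,232.1341     1,232.1341
  2     1,250.00     1,214.5235     2,429.0469
  3     1,250.00     1,197.1646     3,591.4937
  4    26,250.00    24,781.1298    99,124.5192
  Σ                 28,424.9519   106,377.1939
Price P = Σ PV = 28,424.9519.
Macaulay duration = Σ(t·PV) / P = 106,377.1939 / 28,424.9519 = 3.74239 half-year periods.
In years: 3.74239 / 2 = 1.87119 years.

1.871 years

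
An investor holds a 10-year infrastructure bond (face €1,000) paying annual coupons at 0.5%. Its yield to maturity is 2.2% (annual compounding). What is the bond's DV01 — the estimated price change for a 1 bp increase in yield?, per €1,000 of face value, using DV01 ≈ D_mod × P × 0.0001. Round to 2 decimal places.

Periodic yield y = 0.022.
  t   CF        PV=CF/(1+0.022)^t    t·PV
  1         5.00         4.8924         4.8924
  2         5.00         4.7871         9.5741
  3         5.00         4.6840        14.0520
  4         5.00         4.5832        18.3327
  5         5.00         4.4845        22.4226
  6         5.00         4.3880        26.3279
  7         5.00         4.2935        30.0547
  8         5.00         4.2011        33.6088
  9         5.00         4.1107        36.9960
  10    1,005.00       808.4573     8,084.5733
  Σ                    848.8817     8,280.8344
P = 848.8817; D_Mac = 9.75499 yrs; D_mod = 9.54500 yrs.
DV01 ≈ 9.54500 × 848.8817 × 0.0001 = 0.810258.

€0.81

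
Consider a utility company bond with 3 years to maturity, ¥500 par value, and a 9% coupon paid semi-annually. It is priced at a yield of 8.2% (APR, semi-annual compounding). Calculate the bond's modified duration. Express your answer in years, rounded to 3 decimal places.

2.592 years

Periodic yield y = 0.041. First find Macaulay duration:
  t   CF        PV=CF/(1+0.041)^t    t·PV
  1        22.50        21.6138        21.6138
  2        22.50        20.7626        41.5251
  3        22.50        19.9448        59.8345
  4        22.50        19.1593        76.6372
  5        22.50        18.4047        92.0235
  6       522.50       410.5650     2,463.3900
  Σ                    510.4502     2,755.0241
P = 510.4502; Macaulay duration = 2,755.0241 / 510.4502 = 5.39724 half-year periods = 2.69862 years.
Modified duration = D_Mac / (1 + y) = 2.69862 / 1.041 = 2.59234 years.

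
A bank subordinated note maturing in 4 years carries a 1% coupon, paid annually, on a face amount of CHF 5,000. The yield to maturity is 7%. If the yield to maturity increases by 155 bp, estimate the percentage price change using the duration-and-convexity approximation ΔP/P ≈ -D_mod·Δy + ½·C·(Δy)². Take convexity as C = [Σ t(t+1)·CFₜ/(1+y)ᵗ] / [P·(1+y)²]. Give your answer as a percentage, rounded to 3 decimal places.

With y = 0.07:
  t   CF        PV=CF/(1+0.07)^t    t·PV        t(t+1)·PV
  1        50.00        46.7290        46.7290          93.4579
  2        50.00        43.6719        87.3439         262.0316
  3        50.00        40.8149       122.4447         489.7787
  4     5,050.00     3,852.6208    15,410.4833      77,052.4164
  Σ                  3,983.8366    15,667.0008      77,897.6847
P = 3,983.8366; D_Mac = 3.93264 yrs; D_mod = 3.67537 yrs; C = 17.07873.
Duration effect: -3.67537 × (+0.0155) = -0.056968
Convexity effect: 0.5 × 17.07873 × (0.0155)² = +0.0020516
ΔP/P ≈ -0.056968 + 0.0020516 = -0.054917 = -5.4917%.

-5.492%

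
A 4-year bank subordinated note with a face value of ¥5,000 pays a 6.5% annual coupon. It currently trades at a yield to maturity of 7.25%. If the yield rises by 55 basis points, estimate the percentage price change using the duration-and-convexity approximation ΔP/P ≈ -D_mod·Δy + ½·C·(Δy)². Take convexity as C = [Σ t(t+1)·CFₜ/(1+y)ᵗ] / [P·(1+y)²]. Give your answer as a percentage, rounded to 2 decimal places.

-1.85%

With y = 0.0725:
  t   CF        PV=CF/(1+0.0725)^t    t·PV        t(t+1)·PV
  1       325.00       303.0303       303.0303         606.0606
  2       325.00       282.5457       565.0915       1,695.2744
  3       325.00       263.4459       790.3377       3,161.3509
  4     5,325.00     4,024.6712    16,098.6849      80,493.4245
  Σ                  4,873.6932    17,757.1444      85,956.1104
P = 4,873.6932; D_Mac = 3.64347 yrs; D_mod = 3.39717 yrs; C = 15.33289.
Duration effect: -3.39717 × (+0.0055) = -0.018684
Convexity effect: 0.5 × 15.33289 × (0.0055)² = +0.0002319
ΔP/P ≈ -0.018684 + 0.0002319 = -0.018453 = -1.8453%.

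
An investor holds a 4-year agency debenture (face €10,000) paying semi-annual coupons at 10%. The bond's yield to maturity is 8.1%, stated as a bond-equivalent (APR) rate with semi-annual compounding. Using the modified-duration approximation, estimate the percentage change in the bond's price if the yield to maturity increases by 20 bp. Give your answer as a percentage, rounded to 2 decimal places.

-0.66%

Periodic yield y = 0.0405. Modified duration first:
  t   CF        PV=CF/(1+0.0405)^t    t·PV
  1       500.00       480.5382       480.5382
  2       500.00       461.8339       923.6679
  3       500.00       443.8577     1,331.5731
  4       500.00       426.5812     1,706.3246
  5       500.00       409.9771     2,049.8854
  6       500.00       394.0193     2,364.1158
  7       500.00       378.6827     2,650.7786
  8    10,500.00     7,642.8022    61,142.4180
  Σ                 10,638.2923    72,649.3016
P = 10,638.2923; D_Mac = 6.82904 half-year periods = 3.41452 yrs; D_mod = 3.41452/(1+0.0405) = 3.28161 yrs.
ΔP/P ≈ -D_mod · Δy = -3.28161 × (+0.002) = -0.006563 = -0.6563%.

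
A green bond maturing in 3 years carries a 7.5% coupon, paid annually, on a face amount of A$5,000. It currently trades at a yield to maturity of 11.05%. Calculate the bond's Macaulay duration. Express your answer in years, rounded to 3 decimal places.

Periodic yield y = 0.1105. Discount each cash flow and weight by its year:
  t   CF        PV=CF/(1+0.1105)^t    t·PV
  1       375.00       337.6857       337.6857
  2       375.00       304.0844       608.1688
  3     5,375.00     3,924.8474    11,774.5423
  Σ                  4,566.6176    12,720.3968
Price P = Σ PV = 4,566.6176.
Macaulay duration = Σ(t·PV) / P = 12,720.3968 / 4,566.6176 = 2.78552 years.

2.786 years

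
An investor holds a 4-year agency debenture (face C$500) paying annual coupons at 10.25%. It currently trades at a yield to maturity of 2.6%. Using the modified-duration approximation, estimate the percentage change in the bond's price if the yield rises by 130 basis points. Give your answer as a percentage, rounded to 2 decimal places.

-4.49%

Periodic yield y = 0.026. Modified duration first:
  t   CF        PV=CF/(1+0.026)^t    t·PV
  1        51.25        49.9513        49.9513
  2        51.25        48.6854        97.3709
  3        51.25        47.4517       142.3551
  4       551.25       497.4611     1,989.8446
  Σ                    643.5496     2,279.5218
P = 643.5496; D_Mac = 3.54211 yrs; D_mod = 3.54211/(1+0.026) = 3.45235 yrs.
ΔP/P ≈ -D_mod · Δy = -3.45235 × (+0.013) = -0.044881 = -4.4881%.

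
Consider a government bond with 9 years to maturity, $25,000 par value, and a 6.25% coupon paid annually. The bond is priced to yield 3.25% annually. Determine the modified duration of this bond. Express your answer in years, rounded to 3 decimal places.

7.122 years

Periodic yield y = 0.0325. First find Macaulay duration:
  t   CF        PV=CF/(1+0.0325)^t    t·PV
  1     1,562.50     1,513.3172     1,513.3172
  2     1,562.50     1,465.6825     2,931.3650
  3     1,562.50     1,419.5472     4,258.6417
  4     1,562.50     1,374.8641     5,499.4566
  5     1,562.50     1,331.5875     6,657.9377
  6     1,562.50     1,289.6732     7,738.0390
  7     1,562.50     1,249.0781     8,743.5469
  8     1,562.50     1,209.7609     9,678.0872
  9    26,562.50    19,918.5814   179,267.2325
  Σ                 30,772.0922   226,287.6237
P = 30,772.0922; Macaulay duration = 226,287.6237 / 30,772.0922 = 7.35366 years.
Modified duration = D_Mac / (1 + y) = 7.35366 / 1.0325 = 7.12219 years.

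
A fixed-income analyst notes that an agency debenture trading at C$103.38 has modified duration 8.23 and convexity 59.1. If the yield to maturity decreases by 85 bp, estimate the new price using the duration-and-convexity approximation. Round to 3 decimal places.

C$110.833

Duration effect: -D_mod·Δy = -8.23 × (-0.0085) = +0.069955
Convexity effect: ½·C·(Δy)² = 0.5 × 59.1 × (-0.0085)² = +0.0021349875
ΔP/P ≈ +0.069955 + 0.0021349875 = +0.0720899875
New price ≈ 103.38 × (1 + 0.0720899875) = 110.83266290775.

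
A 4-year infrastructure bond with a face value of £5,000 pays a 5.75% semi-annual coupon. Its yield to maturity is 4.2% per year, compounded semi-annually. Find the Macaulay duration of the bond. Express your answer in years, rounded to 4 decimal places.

Periodic yield y = 0.021. Discount each cash flow and weight by its period:
  t   CF        PV=CF/(1+0.021)^t    t·PV
  1       143.75       140.7933       140.7933
  2       143.75       137.8975       275.7950
  3       143.75       135.0612       405.1836
  4       143.75       132.2833       529.1330
  5       143.75       129.5624       647.8122
  6       143.75       126.8976       761.3856
  7       143.75       124.2876       870.0129
  8     5,143.75     4,355.8600    34,846.8802
  Σ                  5,282.6429    38,476.9960
Price P = Σ PV = 5,282.6429.
Macaulay duration = Σ(t·PV) / P = 38,476.9960 / 5,282.6429 = 7.28366 half-year periods.
In years: 7.28366 / 2 = 3.64183 years.

3.6418 years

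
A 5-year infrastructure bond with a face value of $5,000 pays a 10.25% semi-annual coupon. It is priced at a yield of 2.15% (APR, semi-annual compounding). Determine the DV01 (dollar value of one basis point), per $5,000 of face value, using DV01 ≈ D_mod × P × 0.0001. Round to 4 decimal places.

Periodic yield y = 0.01075.
  t   CF        PV=CF/(1+0.01075)^t    t·PV
  1       256.25       253.5246       253.5246
  2       256.25       250.8282       501.6564
  3       256.25       248.1605       744.4814
  4       256.25       245.5211       982.0845
  5       256.25       242.9098     1,214.5492
  6       256.25       240.3263     1,441.9580
  7       256.25       237.7703     1,664.3922
  8       256.25       235.2415     1,881.9317
  9       256.25       232.7395     2,094.6556
  10    5,256.25     4,723.2237    47,232.2368
  Σ                  6,910.2456    58,011.4706
P = 6,910.2456; D_Mac = 8.39499 half-year periods = 4.19750 yrs; D_mod = 4.15285 yrs.
DV01 ≈ 4.15285 × 6,910.2456 × 0.0001 = 2.869724.

$2.8697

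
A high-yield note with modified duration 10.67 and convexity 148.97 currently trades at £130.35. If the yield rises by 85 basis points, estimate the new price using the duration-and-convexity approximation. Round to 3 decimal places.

Duration effect: -D_mod·Δy = -10.67 × (+0.0085) = -0.090695
Convexity effect: ½·C·(Δy)² = 0.5 × 148.97 × (0.0085)² = +0.00538154125
ΔP/P ≈ -0.090695 + 0.00538154125 = -0.08531345875
New price ≈ 130.35 × (1 - 0.08531345875) = 119.2293906519375.

£119.229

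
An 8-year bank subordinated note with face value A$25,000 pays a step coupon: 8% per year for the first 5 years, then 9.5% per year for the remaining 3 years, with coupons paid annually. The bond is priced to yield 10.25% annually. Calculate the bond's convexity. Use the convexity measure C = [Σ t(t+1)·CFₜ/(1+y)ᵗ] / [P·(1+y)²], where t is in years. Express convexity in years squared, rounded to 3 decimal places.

40.813

With y = 0.1025:
  t   CF        PV=CF/(1+0.1025)^t    t·PV        t(t+1)·PV
  1     2,000.00     1,814.0590     1,814.0590       3,628.1179
  2     2,000.00     1,645.4049     3,290.8099       9,872.4297
  3     2,000.00     1,492.4308     4,477.2924      17,909.1695
  4     2,000.00     1,353.6787     5,414.7149      27,073.5745
  5     2,000.00     1,227.8265     6,139.1325      36,834.7952
  6     2,375.00     1,322.4889     7,934.9332      55,544.5325
  7     2,375.00     1,199.5364     8,396.7547      67,174.0377
  8    27,375.00    12,540.8029   100,326.4233     902,937.8098
  Σ                 22,596.2281   137,794.1199   1,120,974.4669
P = 22,596.2281.
Convexity = Σ t(t+1)·PV / [P·(1+y)²] = 1,120,974.4669 / (22,596.2281 × 1.215506) = 40.81338.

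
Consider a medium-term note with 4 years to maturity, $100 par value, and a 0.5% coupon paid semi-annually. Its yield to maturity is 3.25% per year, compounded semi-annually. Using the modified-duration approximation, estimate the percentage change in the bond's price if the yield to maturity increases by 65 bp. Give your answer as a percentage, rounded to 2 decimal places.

Periodic yield y = 0.01625. Modified duration first:
  t   CF        PV=CF/(1+0.01625)^t    t·PV
  1         0.25         0.2460         0.2460
  2         0.25         0.2421         0.4841
  3         0.25         0.2382         0.7146
  4         0.25         0.2344         0.9376
  5         0.25         0.2306         1.1532
  6         0.25         0.2270         1.3617
  7         0.25         0.2233         1.5633
  8       100.25        88.1211       704.9688
  Σ                     89.7627       711.4293
P = 89.7627; D_Mac = 7.92567 half-year periods = 3.96283 yrs; D_mod = 3.96283/(1+0.01625) = 3.89947 yrs.
ΔP/P ≈ -D_mod · Δy = -3.89947 × (+0.0065) = -0.025347 = -2.5347%.

-2.53%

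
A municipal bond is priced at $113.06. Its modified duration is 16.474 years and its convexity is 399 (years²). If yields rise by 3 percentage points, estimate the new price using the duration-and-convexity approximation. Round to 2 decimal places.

Duration effect: -D_mod·Δy = -16.474 × (+0.03) = -0.494220
Convexity effect: ½·C·(Δy)² = 0.5 × 399 × (0.03)² = +0.1795500
ΔP/P ≈ -0.494220 + 0.1795500 = -0.314670
New price ≈ 113.06 × (1 - 0.314670) = 77.4834098.

$77.48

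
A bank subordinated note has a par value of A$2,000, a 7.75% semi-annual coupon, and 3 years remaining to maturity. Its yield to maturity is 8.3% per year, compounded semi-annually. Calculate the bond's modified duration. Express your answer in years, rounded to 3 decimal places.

2.623 years

Periodic yield y = 0.0415. First find Macaulay duration:
  t   CF        PV=CF/(1+0.0415)^t    t·PV
  1        77.50        74.4119        74.4119
  2        77.50        71.4469       142.8937
  3        77.50        68.6000       205.7999
  4        77.50        65.8665       263.4660
  5        77.50        63.2420       316.2098
  6     2,077.50     1,627.7413     9,766.4479
  Σ                  1,971.3085    10,769.2292
P = 1,971.3085; Macaulay duration = 10,769.2292 / 1,971.3085 = 5.46299 half-year periods = 2.73149 years.
Modified duration = D_Mac / (1 + y) = 2.73149 / 1.0415 = 2.62265 years.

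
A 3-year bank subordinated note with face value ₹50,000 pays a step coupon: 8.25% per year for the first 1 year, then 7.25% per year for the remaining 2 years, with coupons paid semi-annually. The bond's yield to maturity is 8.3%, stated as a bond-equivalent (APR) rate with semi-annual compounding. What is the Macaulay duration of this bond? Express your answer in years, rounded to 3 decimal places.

2.726 years

Periodic yield y = 0.0415. Discount each cash flow and weight by its period:
  t   CF        PV=CF/(1+0.0415)^t    t·PV
  1     2,062.50     1,980.3169     1,980.3169
  2     2,062.50     1,901.4084     3,802.8168
  3     1,812.50     1,604.3540     4,813.0619
  4     1,812.50     1,540.4263     6,161.7051
  5     1,812.50     1,479.0459     7,395.2294
  6    51,812.50    40,595.5942   243,573.5650
  Σ                 49,101.1455   267,726.6950
Price P = Σ PV = 49,101.1455.
Macaulay duration = Σ(t·PV) / P = 267,726.6950 / 49,101.1455 = 5.45255 half-year periods.
In years: 5.45255 / 2 = 2.72628 years.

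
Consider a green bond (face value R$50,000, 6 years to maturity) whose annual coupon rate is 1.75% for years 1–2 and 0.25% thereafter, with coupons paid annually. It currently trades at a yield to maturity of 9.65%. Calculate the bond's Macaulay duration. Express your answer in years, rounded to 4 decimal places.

Periodic yield y = 0.0965. Discount each cash flow and weight by its year:
  t   CF        PV=CF/(1+0.0965)^t    t·PV
  1       875.00       797.9936       797.9936
  2       875.00       727.7644     1,455.5287
  3       125.00        94.8165       284.4496
  4       125.00        86.4720       345.8880
  5       125.00        78.8618       394.3091
  6    50,125.00    28,840.4857   173,042.9140
  Σ                 30,626.3940   176,321.0831
Price P = Σ PV = 30,626.3940.
Macaulay duration = Σ(t·PV) / P = 176,321.0831 / 30,626.3940 = 5.75716 years.

5.7572 years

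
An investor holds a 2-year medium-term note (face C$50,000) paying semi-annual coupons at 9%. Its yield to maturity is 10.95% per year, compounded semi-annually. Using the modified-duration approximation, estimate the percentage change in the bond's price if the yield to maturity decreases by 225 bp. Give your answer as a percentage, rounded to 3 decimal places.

+3.993%

Periodic yield y = 0.05475. Modified duration first:
  t   CF        PV=CF/(1+0.05475)^t    t·PV
  1     2,250.00     2,133.2069     2,133.2069
  2     2,250.00     2,022.4763     4,044.9527
  3     2,250.00     1,917.4936     5,752.4807
  4    52,250.00    42,217.0768   168,868.3072
  Σ                 48,290.2536   180,798.9475
P = 48,290.2536; D_Mac = 3.74400 half-year periods = 1.87200 yrs; D_mod = 1.87200/(1+0.05475) = 1.77483 yrs.
ΔP/P ≈ -D_mod · Δy = -1.77483 × (-0.0225) = +0.039934 = +3.9934%.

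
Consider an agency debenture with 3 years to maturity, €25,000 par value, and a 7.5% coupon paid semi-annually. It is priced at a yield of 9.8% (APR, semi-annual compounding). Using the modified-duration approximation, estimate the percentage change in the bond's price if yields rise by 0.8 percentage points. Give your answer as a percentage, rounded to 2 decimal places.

Periodic yield y = 0.049. Modified duration first:
  t   CF        PV=CF/(1+0.049)^t    t·PV
  1       937.50       893.7083       893.7083
  2       937.50       851.9621     1,703.9243
  3       937.50       812.1660     2,436.4980
  4       937.50       774.2288     3,096.9152
  5       937.50       738.0637     3,690.3184
  6    25,937.50    19,465.9312   116,795.5874
  Σ                 23,536.0602   128,616.9517
P = 23,536.0602; D_Mac = 5.46468 half-year periods = 2.73234 yrs; D_mod = 2.73234/(1+0.049) = 2.60471 yrs.
ΔP/P ≈ -D_mod · Δy = -2.60471 × (+0.008) = -0.020838 = -2.0838%.

-2.08%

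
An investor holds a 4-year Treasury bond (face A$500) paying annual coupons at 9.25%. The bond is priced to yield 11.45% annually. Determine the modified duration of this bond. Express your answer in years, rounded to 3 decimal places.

3.142 years

Periodic yield y = 0.1145. First find Macaulay duration:
  t   CF        PV=CF/(1+0.1145)^t    t·PV
  1        46.25        41.4984        41.4984
  2        46.25        37.2350        74.4700
  3        46.25        33.4096       100.2289
  4       546.25       354.0553     1,416.2214
  Σ                    466.1984     1,632.4187
P = 466.1984; Macaulay duration = 1,632.4187 / 466.1984 = 3.50155 years.
Modified duration = D_Mac / (1 + y) = 3.50155 / 1.1145 = 3.14182 years.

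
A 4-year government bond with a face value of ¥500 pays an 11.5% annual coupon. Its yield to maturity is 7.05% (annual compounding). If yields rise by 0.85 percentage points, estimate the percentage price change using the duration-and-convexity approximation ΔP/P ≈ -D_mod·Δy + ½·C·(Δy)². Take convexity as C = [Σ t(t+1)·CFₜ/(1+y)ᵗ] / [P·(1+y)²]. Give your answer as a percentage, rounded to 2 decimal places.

-2.70%

With y = 0.0705:
  t   CF        PV=CF/(1+0.0705)^t    t·PV        t(t+1)·PV
  1        57.50        53.7132        53.7132         107.4264
  2        57.50        50.1758       100.3516         301.0549
  3        57.50        46.8714       140.6142         562.4567
  4       557.50       424.5200     1,698.0801       8,490.4006
  Σ                    575.2805     1,992.7591       9,461.3386
P = 575.2805; D_Mac = 3.46398 yrs; D_mod = 3.23585 yrs; C = 14.35158.
Duration effect: -3.23585 × (+0.0085) = -0.027505
Convexity effect: 0.5 × 14.35158 × (0.0085)² = +0.0005185
ΔP/P ≈ -0.027505 + 0.0005185 = -0.026986 = -2.6986%.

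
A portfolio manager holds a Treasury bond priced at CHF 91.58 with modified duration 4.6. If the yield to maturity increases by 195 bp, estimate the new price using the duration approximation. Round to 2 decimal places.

CHF 83.37

Duration approximation: ΔP/P ≈ -D_mod · Δy = -4.6 × (+0.0195) = -0.089700.
New price ≈ 91.58 × (1 - 0.089700) = 83.365274.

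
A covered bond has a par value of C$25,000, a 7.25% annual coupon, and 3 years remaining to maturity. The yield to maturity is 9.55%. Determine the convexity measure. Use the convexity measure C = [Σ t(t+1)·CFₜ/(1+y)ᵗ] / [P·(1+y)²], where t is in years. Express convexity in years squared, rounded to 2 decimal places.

With y = 0.0955:
  t   CF        PV=CF/(1+0.0955)^t    t·PV        t(t+1)·PV
  1     1,812.50     1,654.4957     1,654.4957       3,308.9913
  2     1,812.50     1,510.2653     3,020.5307       9,061.5920
  3    26,812.50    20,393.8943    61,181.6829     244,726.7315
  Σ                 23,558.6553    65,856.7092     257,097.3148
P = 23,558.6553.
Convexity = Σ t(t+1)·PV / [P·(1+y)²] = 257,097.3148 / (23,558.6553 × 1.200120) = 9.09332.

9.09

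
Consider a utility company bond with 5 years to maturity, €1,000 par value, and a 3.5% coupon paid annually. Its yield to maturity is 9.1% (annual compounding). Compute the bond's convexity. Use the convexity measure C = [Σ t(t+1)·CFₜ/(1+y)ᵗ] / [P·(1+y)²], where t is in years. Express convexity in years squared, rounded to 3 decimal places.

22.697

With y = 0.091:
  t   CF        PV=CF/(1+0.091)^t    t·PV        t(t+1)·PV
  1        35.00        32.0807        32.0807          64.1613
  2        35.00        29.4048        58.8096         176.4289
  3        35.00        26.9522        80.8565         323.4261
  4        35.00        24.7041        98.8164         494.0820
  5     1,035.00       669.6018     3,348.0089      20,088.0533
  Σ                    782.7435     3,618.5721      21,146.1516
P = 782.7435.
Convexity = Σ t(t+1)·PV / [P·(1+y)²] = 21,146.1516 / (782.7435 × 1.190281) = 22.69668.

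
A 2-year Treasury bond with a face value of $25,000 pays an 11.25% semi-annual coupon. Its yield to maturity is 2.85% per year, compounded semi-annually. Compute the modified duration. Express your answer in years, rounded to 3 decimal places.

Periodic yield y = 0.01425. First find Macaulay duration:
  t   CF        PV=CF/(1+0.01425)^t    t·PV
  1     1,406.25     1,386.4925     1,386.4925
  2     1,406.25     1,367.0126     2,734.0251
  3     1,406.25     1,347.8063     4,043.4189
  4    26,406.25    24,953.2240    99,812.8960
  Σ                 29,054.5353   107,976.8325
P = 29,054.5353; Macaulay duration = 107,976.8325 / 29,054.5353 = 3.71635 half-year periods = 1.85818 years.
Modified duration = D_Mac / (1 + y) = 1.85818 / 1.01425 = 1.83207 years.

1.832 years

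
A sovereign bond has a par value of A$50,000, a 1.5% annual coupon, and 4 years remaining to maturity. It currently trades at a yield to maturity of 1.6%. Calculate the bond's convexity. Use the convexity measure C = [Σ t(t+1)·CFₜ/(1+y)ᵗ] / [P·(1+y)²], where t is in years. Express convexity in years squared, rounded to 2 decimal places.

With y = 0.016:
  t   CF        PV=CF/(1+0.016)^t    t·PV        t(t+1)·PV
  1       750.00       738.1890       738.1890       1,476.3780
  2       750.00       726.5640     1,453.1279       4,359.3837
  3       750.00       715.1220     2,145.3660       8,581.4640
  4    50,750.00    47,627.8761   190,511.5042     952,557.5212
  Σ                 49,807.7510   194,848.1871     966,974.7468
P = 49,807.7510.
Convexity = Σ t(t+1)·PV / [P·(1+y)²] = 966,974.7468 / (49,807.7510 × 1.032256) = 18.80749.

18.81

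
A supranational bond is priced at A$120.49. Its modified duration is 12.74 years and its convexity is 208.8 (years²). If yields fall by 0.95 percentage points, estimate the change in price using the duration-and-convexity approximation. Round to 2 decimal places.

+A$15.72

Duration effect: -D_mod·Δy = -12.74 × (-0.0095) = +0.121030
Convexity effect: ½·C·(Δy)² = 0.5 × 208.8 × (-0.0095)² = +0.0094221
ΔP/P ≈ +0.121030 + 0.0094221 = +0.1304521
ΔP ≈ 120.49 × (+0.1304521) = +15.718173529.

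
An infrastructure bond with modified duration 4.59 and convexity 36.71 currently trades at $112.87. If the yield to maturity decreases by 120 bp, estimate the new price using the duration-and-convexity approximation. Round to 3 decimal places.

$119.385

Duration effect: -D_mod·Δy = -4.59 × (-0.012) = +0.055080
Convexity effect: ½·C·(Δy)² = 0.5 × 36.71 × (-0.012)² = +0.00264312
ΔP/P ≈ +0.055080 + 0.00264312 = +0.05772312
New price ≈ 112.87 × (1 + 0.05772312) = 119.3852085544.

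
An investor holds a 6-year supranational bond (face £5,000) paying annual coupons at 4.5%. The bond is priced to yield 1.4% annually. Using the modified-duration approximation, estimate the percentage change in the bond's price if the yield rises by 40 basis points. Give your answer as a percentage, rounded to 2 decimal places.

-2.15%

Periodic yield y = 0.014. Modified duration first:
  t   CF        PV=CF/(1+0.014)^t    t·PV
  1       225.00       221.8935       221.8935
  2       225.00       218.8299       437.6597
  3       225.00       215.8086       647.4257
  4       225.00       212.8289       851.3158
  5       225.00       209.8905     1,049.4524
  6     5,225.00     4,806.8278    28,840.9668
  Σ                  5,886.0792    32,048.7139
P = 5,886.0792; D_Mac = 5.44483 yrs; D_mod = 5.44483/(1+0.014) = 5.36966 yrs.
ΔP/P ≈ -D_mod · Δy = -5.36966 × (+0.004) = -0.021479 = -2.1479%.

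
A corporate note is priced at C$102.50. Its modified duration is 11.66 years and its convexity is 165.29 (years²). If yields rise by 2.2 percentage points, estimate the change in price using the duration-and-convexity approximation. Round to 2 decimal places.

-C$22.19

Duration effect: -D_mod·Δy = -11.66 × (+0.022) = -0.256520
Convexity effect: ½·C·(Δy)² = 0.5 × 165.29 × (0.022)² = +0.04000018
ΔP/P ≈ -0.256520 + 0.04000018 = -0.21651982
ΔP ≈ 102.50 × (-0.21651982) = -22.19328155.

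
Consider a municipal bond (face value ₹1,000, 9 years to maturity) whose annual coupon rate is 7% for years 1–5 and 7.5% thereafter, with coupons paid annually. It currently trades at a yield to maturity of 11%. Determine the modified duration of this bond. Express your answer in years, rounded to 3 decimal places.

6.014 years

Periodic yield y = 0.11. First find Macaulay duration:
  t   CF        PV=CF/(1+0.11)^t    t·PV
  1        70.00        63.0631        63.0631
  2        70.00        56.8136       113.6271
  3        70.00        51.1834       153.5502
  4        70.00        46.1112       184.4447
  5        70.00        41.5416       207.7080
  6        75.00        40.0981       240.5884
  7        75.00        36.1244       252.8707
  8        75.00        32.5445       260.3559
  9     1,075.00       420.2441     3,782.1972
  Σ                    787.7239     5,258.4051
P = 787.7239; Macaulay duration = 5,258.4051 / 787.7239 = 6.67544 years.
Modified duration = D_Mac / (1 + y) = 6.67544 / 1.11 = 6.01391 years.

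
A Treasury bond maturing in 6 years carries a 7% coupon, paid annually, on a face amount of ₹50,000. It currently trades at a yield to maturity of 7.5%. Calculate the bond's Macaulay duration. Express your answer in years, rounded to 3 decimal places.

Periodic yield y = 0.075. Discount each cash flow and weight by its year:
  t   CF        PV=CF/(1+0.075)^t    t·PV
  1     3,500.00     3,255.8140     3,255.8140
  2     3,500.00     3,028.6641     6,057.3283
  3     3,500.00     2,817.3620     8,452.0860
  4     3,500.00     2,620.8019    10,483.2074
  5     3,500.00     2,437.9552    12,189.7761
  6    53,500.00    34,665.9412   207,995.6474
  Σ                 48,826.5384   248,433.8591
Price P = Σ PV = 48,826.5384.
Macaulay duration = Σ(t·PV) / P = 248,433.8591 / 48,826.5384 = 5.08809 years.

5.088 years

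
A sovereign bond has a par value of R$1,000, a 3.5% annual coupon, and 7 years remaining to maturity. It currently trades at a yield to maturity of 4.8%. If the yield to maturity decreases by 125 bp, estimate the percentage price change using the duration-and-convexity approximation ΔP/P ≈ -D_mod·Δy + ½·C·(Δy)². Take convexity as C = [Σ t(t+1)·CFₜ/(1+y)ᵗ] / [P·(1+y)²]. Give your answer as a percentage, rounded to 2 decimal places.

+7.86%

With y = 0.048:
  t   CF        PV=CF/(1+0.048)^t    t·PV        t(t+1)·PV
  1        35.00        33.3969        33.3969          66.7939
  2        35.00        31.8673        63.7346         191.2039
  3        35.00        30.4077        91.2232         364.8929
  4        35.00        29.0150       116.0601         580.3005
  5        35.00        27.6861       138.4305         830.5827
  6        35.00        26.4180       158.5082       1,109.5571
  7     1,035.00       745.4377     5,218.0641      41,744.5129
  Σ                    924.2289     5,819.4176      44,887.8439
P = 924.2289; D_Mac = 6.29651 yrs; D_mod = 6.00812 yrs; C = 44.22081.
Duration effect: -6.00812 × (-0.0125) = +0.075102
Convexity effect: 0.5 × 44.22081 × (-0.0125)² = +0.0034548
ΔP/P ≈ +0.075102 + 0.0034548 = +0.078556 = +7.8556%.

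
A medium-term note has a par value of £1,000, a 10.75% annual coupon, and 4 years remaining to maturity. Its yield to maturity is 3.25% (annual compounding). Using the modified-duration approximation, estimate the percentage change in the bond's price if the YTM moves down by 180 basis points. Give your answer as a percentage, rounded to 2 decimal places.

Periodic yield y = 0.0325. Modified duration first:
  t   CF        PV=CF/(1+0.0325)^t    t·PV
  1       107.50       104.1162       104.1162
  2       107.50       100.8390       201.6779
  3       107.50        97.6648       292.9945
  4     1,107.50       974.5037     3,898.0148
  Σ                  1,277.1237     4,496.8035
P = 1,277.1237; D_Mac = 3.52104 yrs; D_mod = 3.52104/(1+0.0325) = 3.41021 yrs.
ΔP/P ≈ -D_mod · Δy = -3.41021 × (-0.018) = +0.061384 = +6.1384%.

+6.14%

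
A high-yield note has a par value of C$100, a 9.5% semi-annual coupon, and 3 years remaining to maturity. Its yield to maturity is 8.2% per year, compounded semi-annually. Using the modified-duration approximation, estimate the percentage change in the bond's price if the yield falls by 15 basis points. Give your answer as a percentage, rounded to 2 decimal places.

Periodic yield y = 0.041. Modified duration first:
  t   CF        PV=CF/(1+0.041)^t    t·PV
  1         4.75         4.5629         4.5629
  2         4.75         4.3832         8.7664
  3         4.75         4.2106        12.6317
  4         4.75         4.0447        16.1790
  5         4.75         3.8854        19.4272
  6       104.75        82.3094       493.8566
  Σ                    103.3963       555.4239
P = 103.3963; D_Mac = 5.37180 half-year periods = 2.68590 yrs; D_mod = 2.68590/(1+0.041) = 2.58011 yrs.
ΔP/P ≈ -D_mod · Δy = -2.58011 × (-0.0015) = +0.003870 = +0.3870%.

+0.39%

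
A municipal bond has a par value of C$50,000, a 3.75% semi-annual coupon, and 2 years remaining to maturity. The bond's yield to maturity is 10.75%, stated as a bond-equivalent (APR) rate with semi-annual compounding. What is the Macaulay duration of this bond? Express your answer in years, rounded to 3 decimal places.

1.941 years

Periodic yield y = 0.05375. Discount each cash flow and weight by its period:
  t   CF        PV=CF/(1+0.05375)^t    t·PV
  1       937.50       889.6797       889.6797
  2       937.50       844.2987     1,688.5973
  3       937.50       801.2324     2,403.6973
  4    50,937.50    41,313.0516   165,252.2064
  Σ                 43,848.2624   170,234.1807
Price P = Σ PV = 43,848.2624.
Macaulay duration = Σ(t·PV) / P = 170,234.1807 / 43,848.2624 = 3.88235 half-year periods.
In years: 3.88235 / 2 = 1.94117 years.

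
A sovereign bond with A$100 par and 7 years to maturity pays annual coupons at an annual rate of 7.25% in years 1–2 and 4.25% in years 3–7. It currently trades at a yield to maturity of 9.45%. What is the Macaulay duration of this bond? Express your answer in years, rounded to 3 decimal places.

Periodic yield y = 0.0945. Discount each cash flow and weight by its year:
  t   CF        PV=CF/(1+0.0945)^t    t·PV
  1         7.25         6.6240         6.6240
  2         7.25         6.0521        12.1042
  3         4.25         3.2415         9.7244
  4         4.25         2.9616        11.8464
  5         4.25         2.7059        13.5294
  6         4.25         2.4723        14.8336
  7       104.25        55.4071       387.8500
  Σ                     79.4645       456.5120
Price P = Σ PV = 79.4645.
Macaulay duration = Σ(t·PV) / P = 456.5120 / 79.4645 = 5.74486 years.

5.745 years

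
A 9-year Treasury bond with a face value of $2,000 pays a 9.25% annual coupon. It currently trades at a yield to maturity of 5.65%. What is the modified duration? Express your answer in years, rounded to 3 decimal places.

6.405 years

Periodic yield y = 0.0565. First find Macaulay duration:
  t   CF        PV=CF/(1+0.0565)^t    t·PV
  1       185.00       175.1065       175.1065
  2       185.00       165.7421       331.4841
  3       185.00       156.8784       470.6353
  4       185.00       148.4888       593.9552
  5       185.00       140.5479       702.7393
  6       185.00       133.0316       798.1894
  7       185.00       125.9172       881.4207
  8       185.00       119.1834       953.4671
  9     2,185.00     1,332.3733    11,991.3599
  Σ                  2,497.2692    16,898.3575
P = 2,497.2692; Macaulay duration = 16,898.3575 / 2,497.2692 = 6.76673 years.
Modified duration = D_Mac / (1 + y) = 6.76673 / 1.0565 = 6.40486 years.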